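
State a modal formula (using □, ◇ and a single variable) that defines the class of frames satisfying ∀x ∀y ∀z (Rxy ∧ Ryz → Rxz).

The condition is transitivity. The 4 schema □s → □□s defines it.
Suppose □s→□□s is valid. Take Rxy, Ryz and set V(s)={w : Rxw}. Then □s at x, so □□s at x, so □s at y, so s at z, i.e. Rxz.

□s → □□s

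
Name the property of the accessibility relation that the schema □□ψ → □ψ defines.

Suppose □□ψ→□ψ is valid. Take Rxy and set V(ψ)={w : xR²w}. Then □□ψ at x, so □ψ at x, so ψ at y, i.e. ∃z(Rxz∧Rzy).

density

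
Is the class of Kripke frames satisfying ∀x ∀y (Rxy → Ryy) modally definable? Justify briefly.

Definable; □(□r → r) defines it

Yes: it is shift-reflexivity, defined by the T□ schema □(□r → r).
Suppose □(□r→r) is valid. Take Rxy and set V(r)={w : Ryw}. Then at y, □r holds; since □(□r→r) at x, □r→r at y, so r at y, i.e. Ryy.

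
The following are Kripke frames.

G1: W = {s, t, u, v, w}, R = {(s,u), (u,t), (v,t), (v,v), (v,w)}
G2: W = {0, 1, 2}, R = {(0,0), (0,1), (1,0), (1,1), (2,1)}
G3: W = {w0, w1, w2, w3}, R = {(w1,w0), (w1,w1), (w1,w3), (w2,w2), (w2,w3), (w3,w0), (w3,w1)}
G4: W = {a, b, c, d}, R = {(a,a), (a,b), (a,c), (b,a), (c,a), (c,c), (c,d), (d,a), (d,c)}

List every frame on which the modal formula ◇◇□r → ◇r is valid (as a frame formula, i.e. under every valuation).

Frame correspondent (Sahlqvist): ∀x ∀y (xR²y → ∃w (yRw ∧ xRw)) — i.e. a generalized confluence (Geach) condition.
G1: fails — sR²t but no w* with tRw* and sRw*.
G2: ✓.
G3: fails — w1R²w0 but no w with w0Rw and w1Rw.
G4: ✓.

G2, G4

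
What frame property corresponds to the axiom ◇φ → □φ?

partial functionality: ∀x ∀y ∀z (Rxy ∧ Rxz → y = z)

Suppose ◇φ→□φ is valid. Take Rxy, Rxz and set V(φ)={y}. Then ◇φ at x, so □φ at x, so φ at z, i.e. z=y.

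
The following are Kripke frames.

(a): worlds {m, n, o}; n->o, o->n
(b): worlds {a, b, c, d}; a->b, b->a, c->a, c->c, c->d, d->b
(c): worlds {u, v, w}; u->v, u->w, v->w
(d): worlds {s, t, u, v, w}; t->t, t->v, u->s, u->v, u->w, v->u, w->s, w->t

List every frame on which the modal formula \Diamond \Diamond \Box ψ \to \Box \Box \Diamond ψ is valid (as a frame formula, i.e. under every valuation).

(a)

The schema corresponds to a generalized confluence (Geach) condition: \forall x \forall y \forall z ((x R^2 y \wedge x R^2 z) \to \exists w (yRw \wedge zRw)).
(a): satisfies the condition.
(b): fails — cR²a, cR²b but no w with aRw and bRw.
(c): fails — uR²w, uR²w but no t with wRt and wRt.
(d): fails — tR²t, tR²v but no w* with tRw* and vRw*.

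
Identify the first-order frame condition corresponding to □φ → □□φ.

Transitivity

Suppose □φ→□□φ is valid. Take Rxy, Ryz and set V(φ)={w : Rxw}. Then □φ at x, so □□φ at x, so □φ at y, so φ at z, i.e. Rxz.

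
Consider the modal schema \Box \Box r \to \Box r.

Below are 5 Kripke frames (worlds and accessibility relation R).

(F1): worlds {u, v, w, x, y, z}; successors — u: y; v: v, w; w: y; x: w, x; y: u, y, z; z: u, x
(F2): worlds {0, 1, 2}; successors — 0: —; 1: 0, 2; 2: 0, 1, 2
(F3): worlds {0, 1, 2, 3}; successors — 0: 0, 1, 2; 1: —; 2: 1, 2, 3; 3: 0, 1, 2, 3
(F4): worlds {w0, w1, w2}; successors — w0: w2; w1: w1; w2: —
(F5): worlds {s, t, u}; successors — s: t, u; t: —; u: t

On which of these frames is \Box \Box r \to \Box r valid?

The schema corresponds to density: \forall x \forall y (Rxy \to \exists z (Rxz \wedge Rzy)).
(F1): fails — Rzu but no t with Rzt and Rtu.
(F2): holds.
(F3): holds.
(F4): fails — Rw0w2 but no z with Rw0z and Rzw2.
(F5): fails — Rsu but no z with Rsz and Rzu.

(F2), (F3)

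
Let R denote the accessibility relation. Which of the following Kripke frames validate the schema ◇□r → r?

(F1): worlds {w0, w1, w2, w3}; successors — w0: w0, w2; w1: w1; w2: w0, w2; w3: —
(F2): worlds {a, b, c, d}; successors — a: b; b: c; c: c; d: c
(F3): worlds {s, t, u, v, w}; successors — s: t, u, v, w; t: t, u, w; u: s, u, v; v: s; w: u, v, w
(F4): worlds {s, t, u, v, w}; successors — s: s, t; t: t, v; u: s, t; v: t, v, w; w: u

The schema corresponds to symmetry: ∀x ∀y (Rxy → Ryx).
(F1): ✓.
(F2): fails — Rab but not Rba.
(F3): fails — Ruv but not Rvu.
(F4): fails — Rut but not Rtu.
Valid on: (F1).

(F1)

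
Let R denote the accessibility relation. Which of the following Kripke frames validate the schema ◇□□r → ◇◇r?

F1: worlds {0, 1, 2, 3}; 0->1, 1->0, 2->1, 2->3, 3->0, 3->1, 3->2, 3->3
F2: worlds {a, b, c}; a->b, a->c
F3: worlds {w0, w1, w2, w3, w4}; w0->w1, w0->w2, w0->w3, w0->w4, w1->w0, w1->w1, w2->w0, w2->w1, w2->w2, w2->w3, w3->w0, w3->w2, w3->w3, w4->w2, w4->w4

The schema corresponds to a generalized confluence (Geach) condition: ∀x ∀y (xRy → ∃w (yR²w ∧ xR²w)).
F1: fails — 0R1 but no w with 1R²w and 0R²w.
F2: fails — aRb but no w with bR²w and aR²w.
F3: ✓.

F3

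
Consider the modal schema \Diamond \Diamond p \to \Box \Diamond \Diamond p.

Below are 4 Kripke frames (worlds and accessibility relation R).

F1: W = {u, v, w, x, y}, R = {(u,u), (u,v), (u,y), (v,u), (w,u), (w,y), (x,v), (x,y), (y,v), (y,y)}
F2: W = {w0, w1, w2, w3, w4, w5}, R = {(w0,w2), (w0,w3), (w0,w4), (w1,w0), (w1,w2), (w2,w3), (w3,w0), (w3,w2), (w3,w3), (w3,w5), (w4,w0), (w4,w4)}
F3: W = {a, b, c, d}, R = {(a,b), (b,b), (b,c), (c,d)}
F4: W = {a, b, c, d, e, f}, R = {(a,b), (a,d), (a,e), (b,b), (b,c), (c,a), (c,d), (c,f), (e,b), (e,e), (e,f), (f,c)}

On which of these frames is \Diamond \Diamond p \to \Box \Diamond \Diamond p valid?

This is the axiom for a generalized confluence (Geach) condition; its first-order frame correspondent is \forall x \forall y \forall z ((x R^2 y \wedge xRz) \to \exists w (y = w \wedge z R^2 w)).
F1: holds.
F2: fails — w0R²w4, w0Rw2 but no w with w4=w and w2R²w.
F3: fails — bR²b, bRc but no w with b=w and cR²w.
F4: fails — aR²b, aRd but no w with b=w and dR²w.
Valid on: F1.

F1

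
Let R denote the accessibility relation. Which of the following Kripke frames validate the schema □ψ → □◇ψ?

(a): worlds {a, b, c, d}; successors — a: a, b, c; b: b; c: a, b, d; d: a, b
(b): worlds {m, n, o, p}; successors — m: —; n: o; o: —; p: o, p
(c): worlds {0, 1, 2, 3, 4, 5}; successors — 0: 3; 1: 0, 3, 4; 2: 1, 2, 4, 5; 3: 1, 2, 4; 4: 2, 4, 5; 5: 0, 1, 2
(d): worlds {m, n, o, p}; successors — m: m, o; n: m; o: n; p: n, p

This is the axiom for a generalized confluence (Geach) condition; its first-order frame correspondent is ∀x ∀z (xRz → ∃w (xRw ∧ zRw)).
(a): condition met.
(b): fails — nRo but no w with nRw and oRw.
(c): fails — 0R3 but no w with 0Rw and 3Rw.
(d): fails — mRo but no w with mRw and oRw.

(a)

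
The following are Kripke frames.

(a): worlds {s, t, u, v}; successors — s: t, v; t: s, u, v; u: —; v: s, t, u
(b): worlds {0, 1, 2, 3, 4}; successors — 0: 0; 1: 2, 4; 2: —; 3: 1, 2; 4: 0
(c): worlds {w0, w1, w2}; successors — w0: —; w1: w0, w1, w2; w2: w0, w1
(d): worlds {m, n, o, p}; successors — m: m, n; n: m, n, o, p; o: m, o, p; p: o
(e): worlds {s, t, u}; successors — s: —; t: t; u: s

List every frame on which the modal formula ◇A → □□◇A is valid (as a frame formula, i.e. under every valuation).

The schema corresponds to a generalized confluence (Geach) condition: ∀x ∀y ∀z ((xRy ∧ xR²z) → ∃w (y = w ∧ zRw)).
(a): fails — sRt, sR²t but no w with t=w and tRw.
(b): fails — 1R2, 1R²0 but no w with 2=w and 0Rw.
(c): fails — w1Rw0, w1R²w0 but no w with w0=w and w0Rw.
(d): fails — mRm, mR²p but no w with m=w and pRw.
(e): condition met.
Valid on: (e).

(e)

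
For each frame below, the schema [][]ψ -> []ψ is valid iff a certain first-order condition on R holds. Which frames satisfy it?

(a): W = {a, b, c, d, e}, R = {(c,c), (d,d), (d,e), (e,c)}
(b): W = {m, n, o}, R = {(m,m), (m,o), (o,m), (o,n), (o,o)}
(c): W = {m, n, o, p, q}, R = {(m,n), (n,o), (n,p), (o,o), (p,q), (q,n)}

Frame correspondent (Sahlqvist): forall x forall y (Rxy -> exists z (Rxz & Rzy)) — i.e. density.
(a): condition met.
(b): condition met.
(c): fails — Rqn but no z with Rqz and Rzn.

(a), (b)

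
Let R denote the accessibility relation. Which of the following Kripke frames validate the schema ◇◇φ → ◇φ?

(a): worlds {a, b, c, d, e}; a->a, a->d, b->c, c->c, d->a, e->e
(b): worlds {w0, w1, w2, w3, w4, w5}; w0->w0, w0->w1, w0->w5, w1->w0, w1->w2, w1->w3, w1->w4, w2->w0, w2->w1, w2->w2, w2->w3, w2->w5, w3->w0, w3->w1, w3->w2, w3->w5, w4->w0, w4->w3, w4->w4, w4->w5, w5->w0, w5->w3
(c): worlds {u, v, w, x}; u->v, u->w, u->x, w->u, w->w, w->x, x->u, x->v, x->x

This is the axiom for transitivity; its first-order frame correspondent is ∀x ∀y ∀z (Rxy ∧ Ryz → Rxz).
(a): fails — Rda and Rad but not Rdd.
(b): fails — Rw3w1 and Rw1w3 but not Rw3w3.
(c): fails — Rwu and Ruv but not Rwv.

none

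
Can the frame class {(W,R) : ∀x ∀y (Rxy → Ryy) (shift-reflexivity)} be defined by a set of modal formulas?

This is a Sahlqvist condition; the T□ axiom □(□p → p) defines it.

Definable; □(□p → p) defines it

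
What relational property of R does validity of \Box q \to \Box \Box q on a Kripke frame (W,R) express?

Transitivity

Suppose □q→□□q is valid. Take Rxy, Ryz and set V(q)={w : Rxw}. Then □q at x, so □□q at x, so □q at y, so q at z, i.e. Rxz.
Conversely, any frame satisfying \forall x \forall y \forall z (Rxy \wedge Ryz \to Rxz) validates the schema.
So the correspondent is transitivity.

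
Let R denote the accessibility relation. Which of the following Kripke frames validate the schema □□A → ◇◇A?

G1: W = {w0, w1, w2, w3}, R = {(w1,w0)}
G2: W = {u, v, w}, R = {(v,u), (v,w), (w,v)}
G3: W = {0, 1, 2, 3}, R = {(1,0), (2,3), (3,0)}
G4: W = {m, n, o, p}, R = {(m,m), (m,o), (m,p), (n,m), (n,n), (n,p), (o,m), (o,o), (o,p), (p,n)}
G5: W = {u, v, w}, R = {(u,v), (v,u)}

This is the axiom for a generalized confluence (Geach) condition; its first-order frame correspondent is ∀x ∃w (xR²w ∧ xR²w).
G1: fails — at w0 but no w with w0R²w and w0R²w.
G2: fails — at u but no t with uR²t and uR²t.
G3: fails — at 0 but no w with 0R²w and 0R²w.
G4: satisfies the condition.
G5: fails — at w but no t with wR²t and wR²t.
Valid on: G4.

G4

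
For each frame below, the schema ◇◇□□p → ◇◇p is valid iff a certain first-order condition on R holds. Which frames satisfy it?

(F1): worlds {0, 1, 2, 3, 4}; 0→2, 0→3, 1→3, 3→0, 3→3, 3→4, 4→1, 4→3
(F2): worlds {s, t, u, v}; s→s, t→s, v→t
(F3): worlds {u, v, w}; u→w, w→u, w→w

(F2), (F3)

This is the axiom for a generalized confluence (Geach) condition; its first-order frame correspondent is ∀x ∀y (xR²y → ∃w (yR²w ∧ xR²w)).
(F1): fails — 3R²2 but no w with 2R²w and 3R²w.
(F2): holds.
(F3): holds.
Valid on: (F2), (F3).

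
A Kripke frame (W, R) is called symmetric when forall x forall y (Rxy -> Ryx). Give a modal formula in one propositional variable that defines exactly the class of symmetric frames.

A defining formula is r → □◇r (the B axiom).

r → □◇r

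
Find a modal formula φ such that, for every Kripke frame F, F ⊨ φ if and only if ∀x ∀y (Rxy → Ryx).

q → □◇q

The condition is symmetry. The B schema q → □◇q defines it.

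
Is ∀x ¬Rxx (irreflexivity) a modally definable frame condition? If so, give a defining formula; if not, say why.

Not definable by any modal formula

Any modally definable frame class is closed under surjective bounded morphisms.
The 2-cycle (worlds 0,1 with 0→1→0) is irreflexive, and the map sending every world to a single reflexive point • is a surjective bounded morphism (forth: every edge maps to (•,•); back: every world has a successor). So any modal formula valid on the 2-cycle is also valid on the reflexive point, which is not irreflexive.
So no modal formula (or set of formulas) defines exactly the irreflexive frames.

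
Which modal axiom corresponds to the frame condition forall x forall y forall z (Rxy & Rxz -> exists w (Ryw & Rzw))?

This is convergence; the standard corresponding axiom is .2: ◇□p → □◇p.
Suppose ◇□p→□◇p is valid. Take Rxy, Rxz and set V(p)={w : Ryw}. Then □p at y so ◇□p at x, so □◇p at x, so ◇p at z, giving w with Rzw and Ryw.

◇□p → □◇p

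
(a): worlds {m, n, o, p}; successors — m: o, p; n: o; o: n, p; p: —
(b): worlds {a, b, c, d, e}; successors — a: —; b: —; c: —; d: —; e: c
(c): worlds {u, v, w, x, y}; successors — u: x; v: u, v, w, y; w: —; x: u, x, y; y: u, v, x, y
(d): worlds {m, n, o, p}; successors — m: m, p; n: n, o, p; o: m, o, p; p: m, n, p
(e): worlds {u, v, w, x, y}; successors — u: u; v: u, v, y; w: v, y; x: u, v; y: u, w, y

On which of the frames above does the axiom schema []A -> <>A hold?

(d), (e)

This is the axiom for seriality; its first-order frame correspondent is forall x exists y Rxy.
(a): fails — world p has no successor.
(b): fails — world a has no successor.
(c): fails — world w has no successor.
(d): holds.
(e): holds.
Valid on: (d), (e).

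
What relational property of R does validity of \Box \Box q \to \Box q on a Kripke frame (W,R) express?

Density

This is the C4 axiom.
It corresponds to density: \forall x \forall y (Rxy \to \exists z (Rxz \wedge Rzy)).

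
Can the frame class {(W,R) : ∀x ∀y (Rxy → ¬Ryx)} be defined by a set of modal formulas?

No

If a class were modally definable it would be closed under surjective bounded morphisms (Goldblatt–Thomason).
The 4-cycle (worlds s,t,u,v with s→t→u→v→s) is asymmetric. Mapping every world to a single reflexive point • is a surjective bounded morphism, and the reflexive point is not asymmetric (R•• but asymmetry requires ¬R••).
Hence asymmetry is not modally definable.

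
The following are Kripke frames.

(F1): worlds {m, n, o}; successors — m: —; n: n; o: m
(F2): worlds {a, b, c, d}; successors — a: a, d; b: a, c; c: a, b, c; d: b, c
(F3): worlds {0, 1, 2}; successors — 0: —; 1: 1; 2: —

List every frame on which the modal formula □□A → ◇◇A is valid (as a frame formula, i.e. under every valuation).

This is the axiom for a generalized confluence (Geach) condition; its first-order frame correspondent is ∀x ∃w (xR²w ∧ xR²w).
(F1): fails — at m but no w with mR²w and mR²w.
(F2): holds.
(F3): fails — at 0 but no w with 0R²w and 0R²w.

(F2)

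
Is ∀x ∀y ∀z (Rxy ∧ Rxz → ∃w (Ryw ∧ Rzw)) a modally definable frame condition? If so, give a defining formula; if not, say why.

Yes — defined by ◇□q → □◇q

Yes: it is convergence, defined by the .2 schema ◇□q → □◇q.
Suppose ◇□q→□◇q is valid. Take Rxy, Rxz and set V(q)={w : Ryw}. Then □q at y so ◇□q at x, so □◇q at x, so ◇q at z, giving w with Rzw and Ryw.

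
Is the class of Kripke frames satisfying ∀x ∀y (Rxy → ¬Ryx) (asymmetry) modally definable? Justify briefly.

If a class were modally definable it would be closed under surjective bounded morphisms (Goldblatt–Thomason).
The 5-cycle (worlds 0,1,2,3,4 with 0→1→2→3→4→0) is asymmetric. Mapping every world to a single reflexive point • is a surjective bounded morphism, and the reflexive point is not asymmetric (R•• but asymmetry requires ¬R••).
Hence asymmetry is not modally definable.

No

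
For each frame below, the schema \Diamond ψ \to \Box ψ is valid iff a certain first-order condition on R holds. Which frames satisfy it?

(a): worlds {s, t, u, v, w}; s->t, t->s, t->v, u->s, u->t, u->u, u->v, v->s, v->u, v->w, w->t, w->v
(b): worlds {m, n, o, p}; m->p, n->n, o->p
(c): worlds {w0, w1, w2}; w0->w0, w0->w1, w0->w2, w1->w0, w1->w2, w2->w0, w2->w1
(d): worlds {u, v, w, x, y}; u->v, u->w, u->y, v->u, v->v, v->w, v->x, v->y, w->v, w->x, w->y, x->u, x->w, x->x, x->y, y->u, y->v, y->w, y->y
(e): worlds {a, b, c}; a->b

Frame correspondent (Sahlqvist): \forall x \forall y \forall z (Rxy \wedge Rxz \to y = z) — i.e. partial functionality.
(a): fails — t sees both s and v.
(b): satisfies the condition.
(c): fails — w0 sees both w0 and w1.
(d): fails — u sees both v and w.
(e): satisfies the condition.
Valid on: (b), (e).

(b), (e)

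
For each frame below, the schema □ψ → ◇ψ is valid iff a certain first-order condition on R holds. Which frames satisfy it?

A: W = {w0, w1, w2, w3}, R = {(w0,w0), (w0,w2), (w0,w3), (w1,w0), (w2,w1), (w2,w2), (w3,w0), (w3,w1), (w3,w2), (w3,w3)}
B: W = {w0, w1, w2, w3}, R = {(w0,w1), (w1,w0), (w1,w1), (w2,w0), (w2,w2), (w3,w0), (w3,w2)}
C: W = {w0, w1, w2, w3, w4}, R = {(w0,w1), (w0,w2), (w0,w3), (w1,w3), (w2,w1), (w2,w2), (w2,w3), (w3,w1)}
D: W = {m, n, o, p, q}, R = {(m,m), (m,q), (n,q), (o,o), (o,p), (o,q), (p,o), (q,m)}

The schema corresponds to seriality: ∀x ∃y Rxy.
A: holds.
B: holds.
C: fails — world w4 has no successor.
D: holds.

A, B, D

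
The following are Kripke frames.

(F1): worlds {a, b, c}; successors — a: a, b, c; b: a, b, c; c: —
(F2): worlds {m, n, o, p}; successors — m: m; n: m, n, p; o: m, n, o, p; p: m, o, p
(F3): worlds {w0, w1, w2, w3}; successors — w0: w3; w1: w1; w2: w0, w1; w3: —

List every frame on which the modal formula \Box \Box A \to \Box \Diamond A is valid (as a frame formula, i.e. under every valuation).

(F2)

The schema corresponds to a generalized confluence (Geach) condition: \forall x \forall z (xRz \to \exists w (x R^2 w \wedge zRw)).
(F1): fails — aRc but no w with aR²w and cRw.
(F2): condition met.
(F3): fails — w0Rw3 but no w with w0R²w and w3Rw.
Valid on: (F2).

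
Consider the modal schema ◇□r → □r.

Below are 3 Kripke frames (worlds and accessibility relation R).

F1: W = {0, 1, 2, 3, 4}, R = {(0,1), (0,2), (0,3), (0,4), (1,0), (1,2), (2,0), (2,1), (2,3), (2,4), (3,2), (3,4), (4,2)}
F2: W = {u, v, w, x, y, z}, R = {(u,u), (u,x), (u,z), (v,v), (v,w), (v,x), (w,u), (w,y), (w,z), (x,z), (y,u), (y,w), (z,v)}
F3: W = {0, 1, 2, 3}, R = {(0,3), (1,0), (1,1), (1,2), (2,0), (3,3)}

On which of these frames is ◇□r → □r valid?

none

This is the axiom for the Euclidean property; its first-order frame correspondent is ∀x ∀y ∀z (Rxy ∧ Rxz → Ryz).
F1: fails — R02 and R02 but not R22.
F2: fails — Ruz and Ruz but not Rzz.
F3: fails — R10 and R10 but not R00.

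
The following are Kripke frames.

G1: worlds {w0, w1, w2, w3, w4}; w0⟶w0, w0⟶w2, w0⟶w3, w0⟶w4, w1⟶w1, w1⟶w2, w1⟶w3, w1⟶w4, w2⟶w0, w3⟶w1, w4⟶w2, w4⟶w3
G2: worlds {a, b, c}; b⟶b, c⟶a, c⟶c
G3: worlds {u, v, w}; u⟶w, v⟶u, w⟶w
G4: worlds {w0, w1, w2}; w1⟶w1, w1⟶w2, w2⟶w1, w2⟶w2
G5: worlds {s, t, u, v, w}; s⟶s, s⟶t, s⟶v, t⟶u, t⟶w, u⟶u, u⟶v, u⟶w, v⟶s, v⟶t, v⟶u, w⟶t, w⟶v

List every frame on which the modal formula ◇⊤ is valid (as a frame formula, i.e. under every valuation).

Frame correspondent (Sahlqvist): ∀x ∃y Rxy — i.e. seriality.
G1: holds.
G2: fails — world a has no successor.
G3: holds.
G4: fails — world w0 has no successor.
G5: holds.

G1, G3, G5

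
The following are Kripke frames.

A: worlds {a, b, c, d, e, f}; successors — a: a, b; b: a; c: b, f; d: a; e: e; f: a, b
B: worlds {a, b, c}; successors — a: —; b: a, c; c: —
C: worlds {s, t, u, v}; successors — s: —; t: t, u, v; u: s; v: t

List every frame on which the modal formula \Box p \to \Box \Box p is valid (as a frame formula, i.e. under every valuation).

B

This is the axiom for transitivity; its first-order frame correspondent is \forall x \forall y \forall z (Rxy \wedge Ryz \to Rxz).
A: fails — Rcf and Rfa but not Rca.
B: holds.
C: fails — Rvt and Rtv but not Rvv.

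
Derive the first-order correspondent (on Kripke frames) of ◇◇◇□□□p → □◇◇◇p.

∀x ∀y ∀z ((xR³y ∧ xRz) → ∃w (yR³w ∧ zR³w))

This is a Sahlqvist (Geach-type) schema ◇^3□^3p → □^1◇^3p.
First-order correspondent: ∀x ∀y ∀z ((xR³y ∧ xRz) → ∃w (yR³w ∧ zR³w)).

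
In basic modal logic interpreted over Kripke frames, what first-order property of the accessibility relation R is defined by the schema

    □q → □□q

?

transitivity

Suppose □q→□□q is valid. Take Rxy, Ryz and set V(q)={w : Rxw}. Then □q at x, so □□q at x, so □q at y, so q at z, i.e. Rxz.
Conversely, on a frame with transitivity the schema holds at every world under every valuation.
So the correspondent is transitivity.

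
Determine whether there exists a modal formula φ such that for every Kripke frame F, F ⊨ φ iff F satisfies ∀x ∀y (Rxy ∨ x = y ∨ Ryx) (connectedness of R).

Modal frame validity is preserved under disjoint unions.
Take 2 disjoint single-world reflexive frames: each is trivially connected, but their disjoint union has 2 worlds with no edge between distinct components, so it is not connected.
So no modal formula (or set of formulas) defines exactly the connected frames.

No — not modally definable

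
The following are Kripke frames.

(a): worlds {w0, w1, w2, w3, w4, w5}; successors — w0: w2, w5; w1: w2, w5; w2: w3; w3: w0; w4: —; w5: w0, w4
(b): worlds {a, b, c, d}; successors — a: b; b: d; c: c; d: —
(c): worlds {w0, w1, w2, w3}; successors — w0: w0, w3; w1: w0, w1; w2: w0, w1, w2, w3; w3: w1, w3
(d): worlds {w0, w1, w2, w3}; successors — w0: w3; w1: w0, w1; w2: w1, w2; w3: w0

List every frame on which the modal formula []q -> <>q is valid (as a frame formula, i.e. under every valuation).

This is the axiom for seriality; its first-order frame correspondent is forall x exists y Rxy.
(a): fails — world w4 has no successor.
(b): fails — world d has no successor.
(c): holds.
(d): holds.
Valid on: (c), (d).

(c), (d)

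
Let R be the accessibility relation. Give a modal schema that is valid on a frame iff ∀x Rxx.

This is reflexivity; the standard corresponding axiom is T: □r → r.
Suppose □r→r is valid. At any x set V(r)={w : Rxw}. Then □r holds at x, so r holds at x, i.e. Rxx.

□r → r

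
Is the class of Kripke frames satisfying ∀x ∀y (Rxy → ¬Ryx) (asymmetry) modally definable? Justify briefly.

Modal frame validity is preserved under surjective bounded morphisms.
The 3-cycle (worlds a,b,c with a→b→c→a) is asymmetric. Mapping every world to a single reflexive point • is a surjective bounded morphism, and the reflexive point is not asymmetric (R•• but asymmetry requires ¬R••).
Hence asymmetry is not modally definable.

Not modally definable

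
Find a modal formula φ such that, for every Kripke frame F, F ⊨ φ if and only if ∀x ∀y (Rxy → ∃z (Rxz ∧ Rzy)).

□□p → □p

This is density; the standard corresponding axiom is C4: □□p → □p.
Suppose □□p→□p is valid. Take Rxy and set V(p)={w : xR²w}. Then □□p at x, so □p at x, so p at y, i.e. ∃z(Rxz∧Rzy).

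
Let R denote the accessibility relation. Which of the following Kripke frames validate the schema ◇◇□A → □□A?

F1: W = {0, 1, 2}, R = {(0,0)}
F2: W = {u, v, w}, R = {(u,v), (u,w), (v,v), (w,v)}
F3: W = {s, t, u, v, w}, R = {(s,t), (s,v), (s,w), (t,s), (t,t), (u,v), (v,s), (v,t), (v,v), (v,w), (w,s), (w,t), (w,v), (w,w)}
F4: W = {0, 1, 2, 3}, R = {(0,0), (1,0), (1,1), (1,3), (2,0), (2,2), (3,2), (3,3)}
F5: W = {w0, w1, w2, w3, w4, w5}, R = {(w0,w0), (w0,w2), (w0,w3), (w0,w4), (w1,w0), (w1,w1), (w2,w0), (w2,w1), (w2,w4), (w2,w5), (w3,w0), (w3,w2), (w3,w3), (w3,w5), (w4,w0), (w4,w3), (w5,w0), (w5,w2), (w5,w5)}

This is the axiom for a generalized confluence (Geach) condition; its first-order frame correspondent is ∀x ∀y ∀z ((xR²y ∧ xR²z) → ∃w (yRw ∧ z = w)).
F1: holds.
F2: holds.
F3: fails — sR²s, sR²s but no w* with sRw* and s=w*.
F4: fails — 1R²0, 1R²1 but no w with 0Rw and 1=w.
F5: fails — w0R²w0, w0R²w1 but no w with w0Rw and w1=w.

F1, F2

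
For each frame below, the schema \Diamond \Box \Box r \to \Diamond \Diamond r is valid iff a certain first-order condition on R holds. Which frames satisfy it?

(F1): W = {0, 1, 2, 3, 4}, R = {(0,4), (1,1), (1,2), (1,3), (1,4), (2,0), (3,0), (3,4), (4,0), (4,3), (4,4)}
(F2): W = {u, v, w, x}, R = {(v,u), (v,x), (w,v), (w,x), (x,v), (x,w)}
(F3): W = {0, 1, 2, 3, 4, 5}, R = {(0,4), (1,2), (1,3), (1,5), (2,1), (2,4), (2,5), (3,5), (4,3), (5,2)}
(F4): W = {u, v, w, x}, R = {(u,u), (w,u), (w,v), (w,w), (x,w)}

(F1)

This is the axiom for a generalized confluence (Geach) condition; its first-order frame correspondent is \forall x \forall y (xRy \to \exists w (y R^2 w \wedge x R^2 w)).
(F1): holds.
(F2): fails — vRu but no t with uR²t and vR²t.
(F3): fails — 0R4 but no w with 4R²w and 0R²w.
(F4): fails — wRv but no t with vR²t and wR²t.
Valid on: (F1).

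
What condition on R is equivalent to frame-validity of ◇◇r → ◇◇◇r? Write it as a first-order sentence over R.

This is a Sahlqvist (Geach-type) schema ◇^2□^0r → □^0◇^3r.
First-order correspondent: ∀x ∀y (xR²y → ∃w (y = w ∧ xR³w)).

∀x ∀y (xR²y → ∃w (y = w ∧ xR³w))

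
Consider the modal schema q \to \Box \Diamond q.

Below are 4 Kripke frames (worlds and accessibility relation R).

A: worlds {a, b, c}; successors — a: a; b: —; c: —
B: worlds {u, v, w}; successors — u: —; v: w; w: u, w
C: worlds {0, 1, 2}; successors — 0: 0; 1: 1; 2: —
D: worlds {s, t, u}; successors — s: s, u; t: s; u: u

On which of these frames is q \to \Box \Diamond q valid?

This is the axiom for symmetry; its first-order frame correspondent is \forall x \forall y (Rxy \to Ryx).
A: satisfies the condition.
B: fails — Rwu but not Ruw.
C: satisfies the condition.
D: fails — Rsu but not Rus.
Valid on: A, C.

A, C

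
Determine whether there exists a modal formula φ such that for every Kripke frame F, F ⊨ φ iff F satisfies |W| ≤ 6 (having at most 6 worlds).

Not definable by any modal formula

If a class were modally definable it would be closed under disjoint unions (Goldblatt–Thomason).
Any modal formula valid on each of 7 disjoint one-world frames is valid on their disjoint union (validity is preserved under disjoint unions). Each one-world frame has |W|=1≤6, but the union has |W|=7.
So no modal formula (or set of formulas) defines exactly the |W|≤6 frames.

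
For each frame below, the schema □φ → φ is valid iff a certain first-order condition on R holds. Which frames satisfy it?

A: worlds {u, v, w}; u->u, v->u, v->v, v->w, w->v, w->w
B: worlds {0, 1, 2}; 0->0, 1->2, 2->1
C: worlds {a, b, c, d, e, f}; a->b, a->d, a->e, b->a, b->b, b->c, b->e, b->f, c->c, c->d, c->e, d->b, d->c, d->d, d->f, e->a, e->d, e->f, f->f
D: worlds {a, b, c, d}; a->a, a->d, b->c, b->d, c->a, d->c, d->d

The schema corresponds to reflexivity: ∀x Rxx.
A: condition met.
B: fails — world 1 does not see itself.
C: fails — world a does not see itself.
D: fails — world b does not see itself.
Valid on: A.

A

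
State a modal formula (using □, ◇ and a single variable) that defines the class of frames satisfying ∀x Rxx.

□r → r

The condition is reflexivity. The T schema □r → r defines it.
Suppose □r→r is valid. At any x set V(r)={w : Rxw}. Then □r holds at x, so r holds at x, i.e. Rxx.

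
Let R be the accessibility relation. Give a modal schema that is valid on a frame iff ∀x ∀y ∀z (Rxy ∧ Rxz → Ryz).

◇ψ → □◇ψ

A defining formula is ◇ψ → □◇ψ (the 5 axiom).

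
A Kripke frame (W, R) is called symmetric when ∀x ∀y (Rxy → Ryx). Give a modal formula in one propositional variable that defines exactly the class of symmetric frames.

r → □◇r

The condition is symmetry. The B schema r → □◇r defines it.
Suppose r→□◇r is valid. Take Rxy and set V(r)={x}. Then r at x, so □◇r at x, so ◇r at y, so some z with Ryz has r; z=x, i.e. Ryx.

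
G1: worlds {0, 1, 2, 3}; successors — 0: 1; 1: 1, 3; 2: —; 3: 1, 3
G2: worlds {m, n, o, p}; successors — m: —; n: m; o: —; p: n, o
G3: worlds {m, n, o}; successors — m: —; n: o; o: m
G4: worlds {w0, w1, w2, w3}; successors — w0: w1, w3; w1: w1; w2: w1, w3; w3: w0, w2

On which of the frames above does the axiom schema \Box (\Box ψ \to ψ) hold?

G1

The schema corresponds to shift-reflexivity: \forall x \forall y (Rxy \to Ryy).
G1: condition met.
G2: fails — Rnm but not Rmm.
G3: fails — Rno but not Roo.
G4: fails — Rw3w2 but not Rw2w2.
Valid on: G1.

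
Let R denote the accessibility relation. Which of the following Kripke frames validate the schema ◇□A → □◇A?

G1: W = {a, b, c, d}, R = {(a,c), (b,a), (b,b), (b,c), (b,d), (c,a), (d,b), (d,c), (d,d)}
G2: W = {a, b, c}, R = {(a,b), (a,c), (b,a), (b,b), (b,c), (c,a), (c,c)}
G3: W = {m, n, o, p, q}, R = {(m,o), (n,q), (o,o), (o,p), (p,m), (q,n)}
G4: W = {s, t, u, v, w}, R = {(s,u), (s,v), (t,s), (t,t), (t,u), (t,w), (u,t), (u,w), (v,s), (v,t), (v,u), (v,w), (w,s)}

Frame correspondent (Sahlqvist): ∀x ∀y ∀z (Rxy ∧ Rxz → ∃w (Ryw ∧ Rzw)) — i.e. convergence.
G1: fails — Rbc and Rba but c and a have no common successor.
G2: satisfies the condition.
G3: fails — Rop and Roo but p and o have no common successor.
G4: fails — Rts and Rtw but s and w have no common successor.
Valid on: G2.

G2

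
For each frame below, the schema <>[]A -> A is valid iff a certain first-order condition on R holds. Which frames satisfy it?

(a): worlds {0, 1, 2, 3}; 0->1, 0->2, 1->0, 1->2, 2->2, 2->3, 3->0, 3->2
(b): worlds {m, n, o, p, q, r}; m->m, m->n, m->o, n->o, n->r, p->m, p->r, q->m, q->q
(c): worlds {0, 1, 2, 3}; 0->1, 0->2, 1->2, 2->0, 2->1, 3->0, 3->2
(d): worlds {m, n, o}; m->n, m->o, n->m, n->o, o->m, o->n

(d)

The schema corresponds to symmetry: forall x forall y (Rxy -> Ryx).
(a): fails — R02 but not R20.
(b): fails — Rnr but not Rrn.
(c): fails — R32 but not R23.
(d): holds.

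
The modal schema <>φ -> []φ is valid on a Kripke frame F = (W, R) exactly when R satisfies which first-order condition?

Suppose ◇φ→□φ is valid. Take Rxy, Rxz and set V(φ)={y}. Then ◇φ at x, so □φ at x, so φ at z, i.e. z=y.

Partial functionality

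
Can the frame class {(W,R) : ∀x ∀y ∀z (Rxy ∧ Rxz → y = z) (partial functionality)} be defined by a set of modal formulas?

Yes — defined by ◇p → □p

This is a Sahlqvist condition; the CD axiom ◇p → □p defines it.
Suppose ◇p→□p is valid. Take Rxy, Rxz and set V(p)={y}. Then ◇p at x, so □p at x, so p at z, i.e. z=y.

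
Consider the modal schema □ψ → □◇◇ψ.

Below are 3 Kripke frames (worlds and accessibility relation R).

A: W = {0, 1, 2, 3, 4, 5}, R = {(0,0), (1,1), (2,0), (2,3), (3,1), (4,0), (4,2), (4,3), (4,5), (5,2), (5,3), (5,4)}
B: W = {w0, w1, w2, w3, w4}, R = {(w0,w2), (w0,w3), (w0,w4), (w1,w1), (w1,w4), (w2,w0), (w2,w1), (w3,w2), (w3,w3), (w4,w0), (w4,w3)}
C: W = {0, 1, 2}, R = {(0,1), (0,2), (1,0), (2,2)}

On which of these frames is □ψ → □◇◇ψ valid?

This is the axiom for a generalized confluence (Geach) condition; its first-order frame correspondent is ∀x ∀z (xRz → ∃w (xRw ∧ zR²w)).
A: fails — 2R3 but no w with 2Rw and 3R²w.
B: satisfies the condition.
C: satisfies the condition.
Valid on: B, C.

B, C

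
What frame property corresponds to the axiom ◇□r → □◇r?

Convergence

Suppose ◇□r→□◇r is valid. Take Rxy, Rxz and set V(r)={w : Ryw}. Then □r at y so ◇□r at x, so □◇r at x, so ◇r at z, giving w with Rzw and Ryw.
Conversely, any frame satisfying ∀x ∀y ∀z (Rxy ∧ Rxz → ∃w (Ryw ∧ Rzw)) validates the schema.
Frame condition: ∀x ∀y ∀z (Rxy ∧ Rxz → ∃w (Ryw ∧ Rzw)).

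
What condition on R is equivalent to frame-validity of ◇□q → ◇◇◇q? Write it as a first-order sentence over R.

∀x ∀y (xRy → ∃w (yRw ∧ xR³w))

This is a Sahlqvist (Geach-type) schema ◇^1□^1q → □^0◇^3q.
Minimal-valuation argument: fix x; take any y with xR^1y and any z with xR^0z. Set V(q) to the set of worlds R-reachable from y in exactly 1 step. Then □^1q holds at y, so the antecedent holds at x; validity forces ◇^3q at z, giving a w with zR^3w and yR^1w.
First-order correspondent: ∀x ∀y (xRy → ∃w (yRw ∧ xR³w)).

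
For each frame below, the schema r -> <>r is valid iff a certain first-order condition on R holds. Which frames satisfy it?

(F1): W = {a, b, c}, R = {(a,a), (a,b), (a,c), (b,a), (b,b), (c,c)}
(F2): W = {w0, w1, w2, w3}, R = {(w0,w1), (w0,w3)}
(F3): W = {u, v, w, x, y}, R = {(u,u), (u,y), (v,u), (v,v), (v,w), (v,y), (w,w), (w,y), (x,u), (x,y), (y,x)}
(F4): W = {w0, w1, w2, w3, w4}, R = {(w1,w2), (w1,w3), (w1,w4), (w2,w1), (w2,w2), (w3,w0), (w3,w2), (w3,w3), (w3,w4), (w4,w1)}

(F1)

The schema corresponds to reflexivity: forall x Rxx.
(F1): condition met.
(F2): fails — world w0 does not see itself.
(F3): fails — world x does not see itself.
(F4): fails — world w0 does not see itself.
Valid on: (F1).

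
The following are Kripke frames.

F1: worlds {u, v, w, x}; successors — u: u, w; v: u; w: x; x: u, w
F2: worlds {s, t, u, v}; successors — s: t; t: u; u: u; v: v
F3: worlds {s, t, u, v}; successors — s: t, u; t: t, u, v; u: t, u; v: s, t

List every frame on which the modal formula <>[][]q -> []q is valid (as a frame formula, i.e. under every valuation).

This is the axiom for a generalized confluence (Geach) condition; its first-order frame correspondent is forall x forall y forall z ((xRy & xRz) -> exists w (y R^2 w & z = w)).
F1: condition met.
F2: fails — sRt, sRt but no w with tR²w and t=w.
F3: fails — vRs, vRs but no w with sR²w and s=w.

F1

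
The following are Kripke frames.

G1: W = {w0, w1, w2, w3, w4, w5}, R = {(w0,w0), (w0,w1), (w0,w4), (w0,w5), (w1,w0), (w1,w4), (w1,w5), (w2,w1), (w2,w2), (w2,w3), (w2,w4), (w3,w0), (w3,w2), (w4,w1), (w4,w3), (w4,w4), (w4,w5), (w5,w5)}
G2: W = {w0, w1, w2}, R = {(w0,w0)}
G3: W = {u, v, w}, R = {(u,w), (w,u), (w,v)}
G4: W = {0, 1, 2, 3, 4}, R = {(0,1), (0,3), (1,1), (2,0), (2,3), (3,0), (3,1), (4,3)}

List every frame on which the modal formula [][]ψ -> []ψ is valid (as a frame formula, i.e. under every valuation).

G1, G2

The schema corresponds to density: forall x forall y (Rxy -> exists z (Rxz & Rzy)).
G1: holds.
G2: holds.
G3: fails — Rwu but no z with Rwz and Rzu.
G4: fails — R43 but no z with R4z and Rz3.
Valid on: G1, G2.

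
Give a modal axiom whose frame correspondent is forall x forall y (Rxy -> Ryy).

□(□q → q)

This is shift-reflexivity; the standard corresponding axiom is T□: □(□q → q).
Suppose □(□q→q) is valid. Take Rxy and set V(q)={w : Ryw}. Then at y, □q holds; since □(□q→q) at x, □q→q at y, so q at y, i.e. Ryy.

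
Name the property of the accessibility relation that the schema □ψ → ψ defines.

Suppose □ψ→ψ is valid. At any x set V(ψ)={w : Rxw}. Then □ψ holds at x, so ψ holds at x, i.e. Rxx.

reflexivity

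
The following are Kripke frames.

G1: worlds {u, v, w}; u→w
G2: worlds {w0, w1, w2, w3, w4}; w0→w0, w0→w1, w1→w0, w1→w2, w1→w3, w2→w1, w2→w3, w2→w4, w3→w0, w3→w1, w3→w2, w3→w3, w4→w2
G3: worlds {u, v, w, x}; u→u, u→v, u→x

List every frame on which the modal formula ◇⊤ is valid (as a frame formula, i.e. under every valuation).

The schema corresponds to seriality: ∀x ∃y Rxy.
G1: fails — world v has no successor.
G2: condition met.
G3: fails — world v has no successor.

G2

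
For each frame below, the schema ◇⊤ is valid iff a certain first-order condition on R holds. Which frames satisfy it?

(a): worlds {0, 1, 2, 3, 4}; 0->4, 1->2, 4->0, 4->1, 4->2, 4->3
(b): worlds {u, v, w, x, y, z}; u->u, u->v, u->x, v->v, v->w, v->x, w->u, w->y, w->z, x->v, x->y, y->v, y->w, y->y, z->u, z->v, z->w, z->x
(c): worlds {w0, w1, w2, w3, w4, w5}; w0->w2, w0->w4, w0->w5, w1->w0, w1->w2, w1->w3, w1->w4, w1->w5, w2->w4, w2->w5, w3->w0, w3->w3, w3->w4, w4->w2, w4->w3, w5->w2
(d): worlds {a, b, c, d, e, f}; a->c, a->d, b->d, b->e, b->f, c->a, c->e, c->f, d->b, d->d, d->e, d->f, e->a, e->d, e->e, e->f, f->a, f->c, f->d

(b), (c), (d)

Frame correspondent (Sahlqvist): ∀x ∃y Rxy — i.e. seriality.
(a): fails — world 2 has no successor.
(b): satisfies the condition.
(c): satisfies the condition.
(d): satisfies the condition.
Valid on: (b), (c), (d).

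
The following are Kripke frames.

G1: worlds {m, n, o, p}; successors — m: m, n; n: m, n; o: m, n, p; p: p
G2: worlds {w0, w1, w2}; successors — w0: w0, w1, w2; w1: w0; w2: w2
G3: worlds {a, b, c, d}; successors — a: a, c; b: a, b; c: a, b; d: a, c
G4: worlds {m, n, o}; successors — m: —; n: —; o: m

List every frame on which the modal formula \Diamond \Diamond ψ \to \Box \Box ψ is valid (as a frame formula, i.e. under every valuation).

G4

This is the axiom for a generalized confluence (Geach) condition; its first-order frame correspondent is \forall x \forall y \forall z ((x R^2 y \wedge x R^2 z) \to \exists w (y = w \wedge z = w)).
G1: fails — mR²m, mR²n but m ≠ n.
G2: fails — w0R²w0, w0R²w1 but w0 ≠ w1.
G3: fails — aR²a, aR²b but a ≠ b.
G4: condition met.
Valid on: G4.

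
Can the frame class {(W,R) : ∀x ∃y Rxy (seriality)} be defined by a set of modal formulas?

Yes — defined by □r → ◇r

This is a Sahlqvist condition; the D axiom □r → ◇r defines it.
Suppose □r→◇r is valid. At any x set V(r)=W. Then □r at x, so ◇r at x, so x has a successor.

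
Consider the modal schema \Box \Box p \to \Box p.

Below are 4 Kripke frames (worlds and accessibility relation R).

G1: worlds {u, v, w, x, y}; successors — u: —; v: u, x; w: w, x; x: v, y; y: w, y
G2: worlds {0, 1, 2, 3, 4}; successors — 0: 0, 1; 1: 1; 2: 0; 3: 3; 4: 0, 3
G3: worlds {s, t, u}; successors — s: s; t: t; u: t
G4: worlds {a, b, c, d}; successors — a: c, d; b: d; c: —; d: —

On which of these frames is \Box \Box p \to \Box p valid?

This is the axiom for density; its first-order frame correspondent is \forall x \forall y (Rxy \to \exists z (Rxz \wedge Rzy)).
G1: fails — Rvu but no z with Rvz and Rzu.
G2: satisfies the condition.
G3: satisfies the condition.
G4: fails — Rac but no z with Raz and Rzc.

G2, G3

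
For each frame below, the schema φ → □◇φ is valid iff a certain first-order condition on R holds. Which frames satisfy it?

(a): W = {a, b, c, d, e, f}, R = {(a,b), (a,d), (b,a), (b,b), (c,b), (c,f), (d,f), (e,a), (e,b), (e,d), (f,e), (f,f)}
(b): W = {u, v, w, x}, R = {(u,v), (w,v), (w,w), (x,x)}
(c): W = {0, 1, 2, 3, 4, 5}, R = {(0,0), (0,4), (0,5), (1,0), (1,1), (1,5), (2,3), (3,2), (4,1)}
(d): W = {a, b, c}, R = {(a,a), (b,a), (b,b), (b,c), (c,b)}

none

This is the axiom for symmetry; its first-order frame correspondent is ∀x ∀y (Rxy → Ryx).
(a): fails — Reb but not Rbe.
(b): fails — Ruv but not Rvu.
(c): fails — R10 but not R01.
(d): fails — Rba but not Rab.
Valid on no frame.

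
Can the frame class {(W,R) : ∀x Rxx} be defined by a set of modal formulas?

The condition is reflexivity. A defining modal formula is □r → r.

Yes, by □r → r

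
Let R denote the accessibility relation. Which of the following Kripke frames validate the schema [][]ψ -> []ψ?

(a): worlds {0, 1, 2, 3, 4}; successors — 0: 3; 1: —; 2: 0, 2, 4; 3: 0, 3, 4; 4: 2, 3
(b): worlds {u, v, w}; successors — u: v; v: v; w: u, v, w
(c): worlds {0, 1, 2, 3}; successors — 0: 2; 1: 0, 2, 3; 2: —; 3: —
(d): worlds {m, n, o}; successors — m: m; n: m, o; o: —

(a), (b)

The schema corresponds to density: forall x forall y (Rxy -> exists z (Rxz & Rzy)).
(a): condition met.
(b): condition met.
(c): fails — R10 but no z with R1z and Rz0.
(d): fails — Rno but no z with Rnz and Rzo.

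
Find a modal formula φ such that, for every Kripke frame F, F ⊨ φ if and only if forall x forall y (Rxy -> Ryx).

ψ → □◇ψ

This is symmetry; the standard corresponding axiom is B: ψ → □◇ψ.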